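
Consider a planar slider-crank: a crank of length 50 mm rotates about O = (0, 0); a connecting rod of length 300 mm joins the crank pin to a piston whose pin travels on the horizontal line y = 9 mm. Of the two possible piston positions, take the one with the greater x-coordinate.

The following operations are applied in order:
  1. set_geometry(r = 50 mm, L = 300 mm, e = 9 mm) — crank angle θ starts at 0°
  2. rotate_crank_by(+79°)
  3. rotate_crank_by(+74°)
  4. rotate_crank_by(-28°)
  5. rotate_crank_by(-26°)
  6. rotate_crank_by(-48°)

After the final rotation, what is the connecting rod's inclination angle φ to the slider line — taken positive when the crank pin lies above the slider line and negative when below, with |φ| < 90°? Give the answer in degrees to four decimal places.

5.7118

set_geometry: r = 50 mm, L = 300 mm, e = 9 mm; θ ← 0°
rotate_crank_by(+79°): θ ← 0° +79° = 79°
rotate_crank_by(+74°): θ ← 79° +74° = 153°
rotate_crank_by(-28°): θ ← 153° -28° = 125°
rotate_crank_by(-26°): θ ← 125° -26° = 99°
rotate_crank_by(-48°): θ ← 99° -48° = 51°
crank pin P = (r cos θ, r sin θ) = (31.466020, 38.857298)
h = r sin θ − e = 38.857298 − 9 = 29.857298
sin φ = h / L = 29.857298 / 300 = 0.09952433
φ = arcsin(0.09952433) = 5.711780°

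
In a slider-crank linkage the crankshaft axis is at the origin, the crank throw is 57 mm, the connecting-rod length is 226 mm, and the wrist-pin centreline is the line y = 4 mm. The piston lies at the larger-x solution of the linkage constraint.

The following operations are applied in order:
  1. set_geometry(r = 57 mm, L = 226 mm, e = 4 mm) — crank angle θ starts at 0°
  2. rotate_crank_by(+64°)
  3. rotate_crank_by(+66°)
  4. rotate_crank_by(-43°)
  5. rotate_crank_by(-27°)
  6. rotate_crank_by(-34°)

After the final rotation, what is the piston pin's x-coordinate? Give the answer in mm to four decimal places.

set_geometry: r = 57 mm, L = 226 mm, e = 4 mm; θ ← 0°
rotate_crank_by(+64°): θ ← 0° +64° = 64°
rotate_crank_by(+66°): θ ← 64° +66° = 130°
rotate_crank_by(-43°): θ ← 130° -43° = 87°
rotate_crank_by(-27°): θ ← 87° -27° = 60°
rotate_crank_by(-34°): θ ← 60° -34° = 26°
crank pin P = (r cos θ, r sin θ) = (51.231261, 24.987155)
h = r sin θ − e = 24.987155 − 4 = 20.987155
x = r cos θ + √(L² − h²) = 51.231261 + √(51076.0 − 440.4607) = 51.231261 + 225.023419 = 276.254680

276.2547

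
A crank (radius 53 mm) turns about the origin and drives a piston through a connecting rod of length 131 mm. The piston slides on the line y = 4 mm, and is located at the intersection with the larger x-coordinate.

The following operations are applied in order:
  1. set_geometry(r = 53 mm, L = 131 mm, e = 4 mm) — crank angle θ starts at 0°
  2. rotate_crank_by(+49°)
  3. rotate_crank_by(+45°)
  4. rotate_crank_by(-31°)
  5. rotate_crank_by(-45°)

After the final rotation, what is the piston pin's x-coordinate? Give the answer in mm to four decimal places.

set_geometry: r = 53 mm, L = 131 mm, e = 4 mm; θ ← 0°
rotate_crank_by(+49°): θ ← 0° +49° = 49°
rotate_crank_by(+45°): θ ← 49° +45° = 94°
rotate_crank_by(-31°): θ ← 94° -31° = 63°
rotate_crank_by(-45°): θ ← 63° -45° = 18°
crank pin P = (r cos θ, r sin θ) = (50.405995, 16.377901)
h = r sin θ − e = 16.377901 − 4 = 12.377901
x = r cos θ + √(L² − h²) = 50.405995 + √(17161.0 − 153.2124) = 50.405995 + 130.413909 = 180.819904

180.8199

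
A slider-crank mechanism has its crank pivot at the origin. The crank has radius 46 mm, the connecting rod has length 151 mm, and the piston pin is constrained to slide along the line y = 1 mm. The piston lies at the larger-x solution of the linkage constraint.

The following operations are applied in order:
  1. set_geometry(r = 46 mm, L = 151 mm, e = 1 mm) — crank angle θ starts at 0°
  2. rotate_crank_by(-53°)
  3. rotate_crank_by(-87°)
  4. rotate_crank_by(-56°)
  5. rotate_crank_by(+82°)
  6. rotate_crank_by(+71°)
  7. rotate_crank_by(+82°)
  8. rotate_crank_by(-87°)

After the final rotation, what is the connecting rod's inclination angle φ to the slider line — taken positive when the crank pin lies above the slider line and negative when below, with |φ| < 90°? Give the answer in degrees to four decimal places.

set_geometry: r = 46 mm, L = 151 mm, e = 1 mm; θ ← 0°
rotate_crank_by(-53°): θ ← 0° -53° = -53°
rotate_crank_by(-87°): θ ← -53° -87° = -140°
rotate_crank_by(-56°): θ ← -140° -56° = -196°
rotate_crank_by(+82°): θ ← -196° +82° = -114°
rotate_crank_by(+71°): θ ← -114° +71° = -43°
rotate_crank_by(+82°): θ ← -43° +82° = 39°
rotate_crank_by(-87°): θ ← 39° -87° = -48°
crank pin P = (r cos θ, r sin θ) = (30.780008, -34.184662)
h = r sin θ − e = -34.184662 − 1 = -35.184662
sin φ = h / L = -35.184662 / 151 = -0.23301101
φ = arcsin(-0.23301101) = -13.474407°

-13.4744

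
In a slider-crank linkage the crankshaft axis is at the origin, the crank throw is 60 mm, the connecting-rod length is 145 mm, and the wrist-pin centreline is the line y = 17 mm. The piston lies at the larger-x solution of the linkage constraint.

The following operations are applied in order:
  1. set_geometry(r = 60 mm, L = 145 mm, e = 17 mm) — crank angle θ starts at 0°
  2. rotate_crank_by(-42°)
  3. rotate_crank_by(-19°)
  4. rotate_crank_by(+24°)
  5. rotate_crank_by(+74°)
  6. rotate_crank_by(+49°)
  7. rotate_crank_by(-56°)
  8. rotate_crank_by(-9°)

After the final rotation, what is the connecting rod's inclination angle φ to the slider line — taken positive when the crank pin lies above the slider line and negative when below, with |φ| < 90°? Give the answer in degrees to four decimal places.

1.7793

set_geometry: r = 60 mm, L = 145 mm, e = 17 mm; θ ← 0°
rotate_crank_by(-42°): θ ← 0° -42° = -42°
rotate_crank_by(-19°): θ ← -42° -19° = -61°
rotate_crank_by(+24°): θ ← -61° +24° = -37°
rotate_crank_by(+74°): θ ← -37° +74° = 37°
rotate_crank_by(+49°): θ ← 37° +49° = 86°
rotate_crank_by(-56°): θ ← 86° -56° = 30°
rotate_crank_by(-9°): θ ← 30° -9° = 21°
crank pin P = (r cos θ, r sin θ) = (56.014826, 21.502077)
h = r sin θ − e = 21.502077 − 17 = 4.502077
sin φ = h / L = 4.502077 / 145 = 0.03104881
φ = arcsin(0.03104881) = 1.779252°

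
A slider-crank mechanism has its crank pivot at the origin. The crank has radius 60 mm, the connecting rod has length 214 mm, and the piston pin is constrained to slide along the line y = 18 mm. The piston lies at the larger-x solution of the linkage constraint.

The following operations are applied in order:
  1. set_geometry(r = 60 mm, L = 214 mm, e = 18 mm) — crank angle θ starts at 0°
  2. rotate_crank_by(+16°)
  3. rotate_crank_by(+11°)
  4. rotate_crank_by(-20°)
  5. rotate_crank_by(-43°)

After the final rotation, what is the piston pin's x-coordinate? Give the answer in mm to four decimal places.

255.8056

set_geometry: r = 60 mm, L = 214 mm, e = 18 mm; θ ← 0°
rotate_crank_by(+16°): θ ← 0° +16° = 16°
rotate_crank_by(+11°): θ ← 16° +11° = 27°
rotate_crank_by(-20°): θ ← 27° -20° = 7°
rotate_crank_by(-43°): θ ← 7° -43° = -36°
crank pin P = (r cos θ, r sin θ) = (48.541020, -35.267115)
h = r sin θ − e = -35.267115 − 18 = -53.267115
x = r cos θ + √(L² − h²) = 48.541020 + √(45796.0 − 2837.3856) = 48.541020 + 207.264600 = 255.805620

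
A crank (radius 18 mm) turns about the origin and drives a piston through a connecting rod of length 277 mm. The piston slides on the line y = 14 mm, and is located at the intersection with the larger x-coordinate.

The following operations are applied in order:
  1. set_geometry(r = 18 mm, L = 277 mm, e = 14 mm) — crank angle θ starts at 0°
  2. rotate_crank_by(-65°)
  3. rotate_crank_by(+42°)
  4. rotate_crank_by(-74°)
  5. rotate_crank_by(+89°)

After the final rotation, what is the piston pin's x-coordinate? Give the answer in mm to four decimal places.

set_geometry: r = 18 mm, L = 277 mm, e = 14 mm; θ ← 0°
rotate_crank_by(-65°): θ ← 0° -65° = -65°
rotate_crank_by(+42°): θ ← -65° +42° = -23°
rotate_crank_by(-74°): θ ← -23° -74° = -97°
rotate_crank_by(+89°): θ ← -97° +89° = -8°
crank pin P = (r cos θ, r sin θ) = (17.824825, -2.505116)
h = r sin θ − e = -2.505116 − 14 = -16.505116
x = r cos θ + √(L² − h²) = 17.824825 + √(76729.0 − 272.4188) = 17.824825 + 276.507832 = 294.332657

294.3327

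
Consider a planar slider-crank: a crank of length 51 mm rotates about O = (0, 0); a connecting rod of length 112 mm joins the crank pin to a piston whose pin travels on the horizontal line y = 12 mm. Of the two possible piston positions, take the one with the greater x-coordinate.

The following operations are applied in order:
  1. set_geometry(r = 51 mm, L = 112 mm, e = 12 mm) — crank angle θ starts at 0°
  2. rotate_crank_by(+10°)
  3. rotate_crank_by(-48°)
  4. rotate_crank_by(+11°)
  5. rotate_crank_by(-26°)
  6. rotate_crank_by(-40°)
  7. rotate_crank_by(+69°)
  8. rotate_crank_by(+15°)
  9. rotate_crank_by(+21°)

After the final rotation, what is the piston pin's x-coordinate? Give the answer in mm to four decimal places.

161.8768

set_geometry: r = 51 mm, L = 112 mm, e = 12 mm; θ ← 0°
rotate_crank_by(+10°): θ ← 0° +10° = 10°
rotate_crank_by(-48°): θ ← 10° -48° = -38°
rotate_crank_by(+11°): θ ← -38° +11° = -27°
rotate_crank_by(-26°): θ ← -27° -26° = -53°
rotate_crank_by(-40°): θ ← -53° -40° = -93°
rotate_crank_by(+69°): θ ← -93° +69° = -24°
rotate_crank_by(+15°): θ ← -24° +15° = -9°
rotate_crank_by(+21°): θ ← -9° +21° = 12°
crank pin P = (r cos θ, r sin θ) = (49.885528, 10.603496)
h = r sin θ − e = 10.603496 − 12 = -1.396504
x = r cos θ + √(L² − h²) = 49.885528 + √(12544.0 − 1.9502) = 49.885528 + 111.991293 = 161.876821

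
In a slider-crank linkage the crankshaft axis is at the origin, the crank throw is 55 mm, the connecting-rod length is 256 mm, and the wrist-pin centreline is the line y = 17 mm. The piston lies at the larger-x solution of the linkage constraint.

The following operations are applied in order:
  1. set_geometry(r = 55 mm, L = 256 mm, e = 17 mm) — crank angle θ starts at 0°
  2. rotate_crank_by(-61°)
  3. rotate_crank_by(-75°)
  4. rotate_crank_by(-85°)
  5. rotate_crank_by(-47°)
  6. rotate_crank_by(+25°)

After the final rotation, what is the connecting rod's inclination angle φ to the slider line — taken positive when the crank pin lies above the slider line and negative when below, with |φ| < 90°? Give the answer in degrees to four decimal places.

7.1820

set_geometry: r = 55 mm, L = 256 mm, e = 17 mm; θ ← 0°
rotate_crank_by(-61°): θ ← 0° -61° = -61°
rotate_crank_by(-75°): θ ← -61° -75° = -136°
rotate_crank_by(-85°): θ ← -136° -85° = -221°
rotate_crank_by(-47°): θ ← -221° -47° = -268°
rotate_crank_by(+25°): θ ← -268° +25° = -243°
crank pin P = (r cos θ, r sin θ) = (-24.969477, 49.005359)
h = r sin θ − e = 49.005359 − 17 = 32.005359
sin φ = h / L = 32.005359 / 256 = 0.12502093
φ = arcsin(0.12502093) = 7.181965°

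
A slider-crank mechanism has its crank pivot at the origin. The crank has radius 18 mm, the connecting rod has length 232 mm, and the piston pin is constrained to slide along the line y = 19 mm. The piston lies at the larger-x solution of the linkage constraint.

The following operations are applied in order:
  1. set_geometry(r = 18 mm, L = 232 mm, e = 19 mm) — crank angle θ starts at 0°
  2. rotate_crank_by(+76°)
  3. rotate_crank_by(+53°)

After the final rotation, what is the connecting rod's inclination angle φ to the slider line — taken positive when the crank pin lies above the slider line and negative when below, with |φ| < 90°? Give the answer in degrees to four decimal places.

-1.2377

set_geometry: r = 18 mm, L = 232 mm, e = 19 mm; θ ← 0°
rotate_crank_by(+76°): θ ← 0° +76° = 76°
rotate_crank_by(+53°): θ ← 76° +53° = 129°
crank pin P = (r cos θ, r sin θ) = (-11.327767, 13.988627)
h = r sin θ − e = 13.988627 − 19 = -5.011373
sin φ = h / L = -5.011373 / 232 = -0.02160074
φ = arcsin(-0.02160074) = -1.237728°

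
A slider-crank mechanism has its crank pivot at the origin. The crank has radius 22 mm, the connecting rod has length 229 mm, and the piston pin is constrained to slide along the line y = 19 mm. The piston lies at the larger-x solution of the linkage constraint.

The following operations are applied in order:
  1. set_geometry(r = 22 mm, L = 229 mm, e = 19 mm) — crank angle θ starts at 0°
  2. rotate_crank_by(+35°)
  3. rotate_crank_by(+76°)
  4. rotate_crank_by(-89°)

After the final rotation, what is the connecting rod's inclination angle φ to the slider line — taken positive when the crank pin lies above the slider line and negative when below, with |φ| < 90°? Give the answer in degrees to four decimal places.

-2.6928

set_geometry: r = 22 mm, L = 229 mm, e = 19 mm; θ ← 0°
rotate_crank_by(+35°): θ ← 0° +35° = 35°
rotate_crank_by(+76°): θ ← 35° +76° = 111°
rotate_crank_by(-89°): θ ← 111° -89° = 22°
crank pin P = (r cos θ, r sin θ) = (20.398045, 8.241345)
h = r sin θ − e = 8.241345 − 19 = -10.758655
sin φ = h / L = -10.758655 / 229 = -0.04698103
φ = arcsin(-0.04698103) = -2.692806°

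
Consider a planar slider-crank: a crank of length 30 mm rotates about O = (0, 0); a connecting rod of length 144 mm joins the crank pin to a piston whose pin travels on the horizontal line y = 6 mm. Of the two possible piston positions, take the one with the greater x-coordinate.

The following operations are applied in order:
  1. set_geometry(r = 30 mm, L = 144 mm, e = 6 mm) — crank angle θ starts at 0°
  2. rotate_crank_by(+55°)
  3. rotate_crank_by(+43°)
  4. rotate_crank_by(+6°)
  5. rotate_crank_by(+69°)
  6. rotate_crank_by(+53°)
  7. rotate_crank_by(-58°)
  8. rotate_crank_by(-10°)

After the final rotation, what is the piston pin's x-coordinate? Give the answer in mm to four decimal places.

set_geometry: r = 30 mm, L = 144 mm, e = 6 mm; θ ← 0°
rotate_crank_by(+55°): θ ← 0° +55° = 55°
rotate_crank_by(+43°): θ ← 55° +43° = 98°
rotate_crank_by(+6°): θ ← 98° +6° = 104°
rotate_crank_by(+69°): θ ← 104° +69° = 173°
rotate_crank_by(+53°): θ ← 173° +53° = 226°
rotate_crank_by(-58°): θ ← 226° -58° = 168°
rotate_crank_by(-10°): θ ← 168° -10° = 158°
crank pin P = (r cos θ, r sin θ) = (-27.815516, 11.238198)
h = r sin θ − e = 11.238198 − 6 = 5.238198
x = r cos θ + √(L² − h²) = -27.815516 + √(20736.0 − 27.4387) = -27.815516 + 143.904695 = 116.089180

116.0892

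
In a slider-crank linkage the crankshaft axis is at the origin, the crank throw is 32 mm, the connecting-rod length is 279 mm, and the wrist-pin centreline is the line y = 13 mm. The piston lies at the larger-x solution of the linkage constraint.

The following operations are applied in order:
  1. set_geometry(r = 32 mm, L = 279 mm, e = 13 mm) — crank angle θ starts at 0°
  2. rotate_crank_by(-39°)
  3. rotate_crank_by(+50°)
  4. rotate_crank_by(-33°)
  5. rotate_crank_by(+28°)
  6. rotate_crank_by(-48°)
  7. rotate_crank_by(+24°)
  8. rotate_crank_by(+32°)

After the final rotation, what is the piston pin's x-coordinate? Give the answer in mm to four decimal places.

set_geometry: r = 32 mm, L = 279 mm, e = 13 mm; θ ← 0°
rotate_crank_by(-39°): θ ← 0° -39° = -39°
rotate_crank_by(+50°): θ ← -39° +50° = 11°
rotate_crank_by(-33°): θ ← 11° -33° = -22°
rotate_crank_by(+28°): θ ← -22° +28° = 6°
rotate_crank_by(-48°): θ ← 6° -48° = -42°
rotate_crank_by(+24°): θ ← -42° +24° = -18°
rotate_crank_by(+32°): θ ← -18° +32° = 14°
crank pin P = (r cos θ, r sin θ) = (31.049463, 7.741501)
h = r sin θ − e = 7.741501 − 13 = -5.258499
x = r cos θ + √(L² − h²) = 31.049463 + √(77841.0 − 27.6518) = 31.049463 + 278.950440 = 309.999904

309.9999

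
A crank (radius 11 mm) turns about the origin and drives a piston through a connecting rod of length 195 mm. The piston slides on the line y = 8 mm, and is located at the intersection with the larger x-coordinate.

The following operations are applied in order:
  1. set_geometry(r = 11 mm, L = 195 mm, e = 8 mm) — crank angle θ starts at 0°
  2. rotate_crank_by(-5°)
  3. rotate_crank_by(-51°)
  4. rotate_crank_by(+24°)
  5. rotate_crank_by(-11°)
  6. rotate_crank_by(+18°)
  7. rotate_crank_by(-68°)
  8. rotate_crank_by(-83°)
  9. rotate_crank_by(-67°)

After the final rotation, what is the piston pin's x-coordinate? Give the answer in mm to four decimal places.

set_geometry: r = 11 mm, L = 195 mm, e = 8 mm; θ ← 0°
rotate_crank_by(-5°): θ ← 0° -5° = -5°
rotate_crank_by(-51°): θ ← -5° -51° = -56°
rotate_crank_by(+24°): θ ← -56° +24° = -32°
rotate_crank_by(-11°): θ ← -32° -11° = -43°
rotate_crank_by(+18°): θ ← -43° +18° = -25°
rotate_crank_by(-68°): θ ← -25° -68° = -93°
rotate_crank_by(-83°): θ ← -93° -83° = -176°
rotate_crank_by(-67°): θ ← -176° -67° = -243°
crank pin P = (r cos θ, r sin θ) = (-4.993895, 9.801072)
h = r sin θ − e = 9.801072 − 8 = 1.801072
x = r cos θ + √(L² − h²) = -4.993895 + √(38025.0 − 3.2439) = -4.993895 + 194.991682 = 189.997787

189.9978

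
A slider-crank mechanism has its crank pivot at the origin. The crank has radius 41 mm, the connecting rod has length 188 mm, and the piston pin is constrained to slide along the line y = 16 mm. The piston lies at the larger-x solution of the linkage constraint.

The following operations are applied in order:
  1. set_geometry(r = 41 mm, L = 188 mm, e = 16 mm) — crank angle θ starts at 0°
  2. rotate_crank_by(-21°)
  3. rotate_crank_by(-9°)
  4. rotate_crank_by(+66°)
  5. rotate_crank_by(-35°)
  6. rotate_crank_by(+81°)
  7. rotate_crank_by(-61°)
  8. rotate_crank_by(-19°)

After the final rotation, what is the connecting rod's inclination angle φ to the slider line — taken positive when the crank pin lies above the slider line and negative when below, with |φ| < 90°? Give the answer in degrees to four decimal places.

set_geometry: r = 41 mm, L = 188 mm, e = 16 mm; θ ← 0°
rotate_crank_by(-21°): θ ← 0° -21° = -21°
rotate_crank_by(-9°): θ ← -21° -9° = -30°
rotate_crank_by(+66°): θ ← -30° +66° = 36°
rotate_crank_by(-35°): θ ← 36° -35° = 1°
rotate_crank_by(+81°): θ ← 1° +81° = 82°
rotate_crank_by(-61°): θ ← 82° -61° = 21°
rotate_crank_by(-19°): θ ← 21° -19° = 2°
crank pin P = (r cos θ, r sin θ) = (40.975024, 1.430879)
h = r sin θ − e = 1.430879 − 16 = -14.569121
sin φ = h / L = -14.569121 / 188 = -0.07749532
φ = arcsin(-0.07749532) = -4.444611°

-4.4446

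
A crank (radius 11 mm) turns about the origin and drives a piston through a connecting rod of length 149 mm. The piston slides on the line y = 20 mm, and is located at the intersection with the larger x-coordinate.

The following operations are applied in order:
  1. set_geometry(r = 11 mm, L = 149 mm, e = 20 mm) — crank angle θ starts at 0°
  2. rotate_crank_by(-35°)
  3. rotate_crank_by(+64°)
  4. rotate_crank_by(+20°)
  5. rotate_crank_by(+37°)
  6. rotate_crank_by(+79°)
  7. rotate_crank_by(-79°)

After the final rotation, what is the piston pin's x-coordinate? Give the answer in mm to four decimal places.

149.4936

set_geometry: r = 11 mm, L = 149 mm, e = 20 mm; θ ← 0°
rotate_crank_by(-35°): θ ← 0° -35° = -35°
rotate_crank_by(+64°): θ ← -35° +64° = 29°
rotate_crank_by(+20°): θ ← 29° +20° = 49°
rotate_crank_by(+37°): θ ← 49° +37° = 86°
rotate_crank_by(+79°): θ ← 86° +79° = 165°
rotate_crank_by(-79°): θ ← 165° -79° = 86°
crank pin P = (r cos θ, r sin θ) = (0.767321, 10.973205)
h = r sin θ − e = 10.973205 − 20 = -9.026795
x = r cos θ + √(L² − h²) = 0.767321 + √(22201.0 − 81.4830) = 0.767321 + 148.726316 = 149.493637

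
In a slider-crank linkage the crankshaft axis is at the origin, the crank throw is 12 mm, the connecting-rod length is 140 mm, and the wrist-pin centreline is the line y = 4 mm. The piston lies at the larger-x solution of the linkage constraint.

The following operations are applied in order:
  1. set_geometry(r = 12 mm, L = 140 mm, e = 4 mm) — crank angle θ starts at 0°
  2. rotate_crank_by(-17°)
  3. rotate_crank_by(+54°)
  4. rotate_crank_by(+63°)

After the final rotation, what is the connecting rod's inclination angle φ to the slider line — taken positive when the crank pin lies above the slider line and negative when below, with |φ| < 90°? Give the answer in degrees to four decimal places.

3.2011

set_geometry: r = 12 mm, L = 140 mm, e = 4 mm; θ ← 0°
rotate_crank_by(-17°): θ ← 0° -17° = -17°
rotate_crank_by(+54°): θ ← -17° +54° = 37°
rotate_crank_by(+63°): θ ← 37° +63° = 100°
crank pin P = (r cos θ, r sin θ) = (-2.083778, 11.817693)
h = r sin θ − e = 11.817693 − 4 = 7.817693
sin φ = h / L = 7.817693 / 140 = 0.05584066
φ = arcsin(0.05584066) = 3.201099°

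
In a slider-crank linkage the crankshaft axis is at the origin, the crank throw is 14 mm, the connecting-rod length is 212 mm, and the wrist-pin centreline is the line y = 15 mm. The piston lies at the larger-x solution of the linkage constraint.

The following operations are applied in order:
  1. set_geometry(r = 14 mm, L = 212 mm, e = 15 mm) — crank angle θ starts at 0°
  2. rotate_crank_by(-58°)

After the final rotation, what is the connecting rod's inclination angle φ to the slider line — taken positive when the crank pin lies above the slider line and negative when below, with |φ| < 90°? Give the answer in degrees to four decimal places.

set_geometry: r = 14 mm, L = 212 mm, e = 15 mm; θ ← 0°
rotate_crank_by(-58°): θ ← 0° -58° = -58°
crank pin P = (r cos θ, r sin θ) = (7.418870, -11.872673)
h = r sin θ − e = -11.872673 − 15 = -26.872673
sin φ = h / L = -26.872673 / 212 = -0.12675789
φ = arcsin(-0.12675789) = -7.282283°

-7.2823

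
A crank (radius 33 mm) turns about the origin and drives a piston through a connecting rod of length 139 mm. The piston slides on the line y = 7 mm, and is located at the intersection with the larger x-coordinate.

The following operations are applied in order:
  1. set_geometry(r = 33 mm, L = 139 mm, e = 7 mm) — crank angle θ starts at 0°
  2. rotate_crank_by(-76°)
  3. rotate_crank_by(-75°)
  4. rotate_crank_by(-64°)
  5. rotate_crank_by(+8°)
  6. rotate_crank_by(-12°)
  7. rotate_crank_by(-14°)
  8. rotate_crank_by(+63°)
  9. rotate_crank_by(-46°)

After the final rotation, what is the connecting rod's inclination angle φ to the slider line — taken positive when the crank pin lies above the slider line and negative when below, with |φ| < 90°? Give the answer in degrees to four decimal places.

set_geometry: r = 33 mm, L = 139 mm, e = 7 mm; θ ← 0°
rotate_crank_by(-76°): θ ← 0° -76° = -76°
rotate_crank_by(-75°): θ ← -76° -75° = -151°
rotate_crank_by(-64°): θ ← -151° -64° = -215°
rotate_crank_by(+8°): θ ← -215° +8° = -207°
rotate_crank_by(-12°): θ ← -207° -12° = -219°
rotate_crank_by(-14°): θ ← -219° -14° = -233°
rotate_crank_by(+63°): θ ← -233° +63° = -170°
rotate_crank_by(-46°): θ ← -170° -46° = -216°
crank pin P = (r cos θ, r sin θ) = (-26.697561, 19.396913)
h = r sin θ − e = 19.396913 − 7 = 12.396913
sin φ = h / L = 12.396913 / 139 = 0.08918643
φ = arcsin(0.08918643) = 5.116805°

5.1168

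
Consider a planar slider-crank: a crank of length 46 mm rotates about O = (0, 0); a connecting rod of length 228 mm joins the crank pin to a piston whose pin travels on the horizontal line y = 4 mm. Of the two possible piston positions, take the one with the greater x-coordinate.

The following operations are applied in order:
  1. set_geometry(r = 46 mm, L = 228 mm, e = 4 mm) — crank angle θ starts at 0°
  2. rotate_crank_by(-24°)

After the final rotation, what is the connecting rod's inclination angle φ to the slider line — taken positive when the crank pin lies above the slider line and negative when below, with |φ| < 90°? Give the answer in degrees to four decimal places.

-5.7164

set_geometry: r = 46 mm, L = 228 mm, e = 4 mm; θ ← 0°
rotate_crank_by(-24°): θ ← 0° -24° = -24°
crank pin P = (r cos θ, r sin θ) = (42.023091, -18.709886)
h = r sin θ − e = -18.709886 − 4 = -22.709886
sin φ = h / L = -22.709886 / 228 = -0.09960476
φ = arcsin(-0.09960476) = -5.716411°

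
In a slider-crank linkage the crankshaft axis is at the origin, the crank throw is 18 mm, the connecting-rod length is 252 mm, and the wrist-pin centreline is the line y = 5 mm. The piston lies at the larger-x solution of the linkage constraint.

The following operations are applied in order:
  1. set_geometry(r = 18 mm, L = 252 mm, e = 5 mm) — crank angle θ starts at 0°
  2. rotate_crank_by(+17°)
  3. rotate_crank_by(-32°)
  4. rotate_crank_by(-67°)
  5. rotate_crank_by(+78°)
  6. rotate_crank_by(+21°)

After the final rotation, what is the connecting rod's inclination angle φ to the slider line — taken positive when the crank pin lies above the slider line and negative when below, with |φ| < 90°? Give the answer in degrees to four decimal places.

set_geometry: r = 18 mm, L = 252 mm, e = 5 mm; θ ← 0°
rotate_crank_by(+17°): θ ← 0° +17° = 17°
rotate_crank_by(-32°): θ ← 17° -32° = -15°
rotate_crank_by(-67°): θ ← -15° -67° = -82°
rotate_crank_by(+78°): θ ← -82° +78° = -4°
rotate_crank_by(+21°): θ ← -4° +21° = 17°
crank pin P = (r cos θ, r sin θ) = (17.213486, 5.262691)
h = r sin θ − e = 5.262691 − 5 = 0.262691
sin φ = h / L = 0.262691 / 252 = 0.00104242
φ = arcsin(0.00104242) = 0.059726°

0.0597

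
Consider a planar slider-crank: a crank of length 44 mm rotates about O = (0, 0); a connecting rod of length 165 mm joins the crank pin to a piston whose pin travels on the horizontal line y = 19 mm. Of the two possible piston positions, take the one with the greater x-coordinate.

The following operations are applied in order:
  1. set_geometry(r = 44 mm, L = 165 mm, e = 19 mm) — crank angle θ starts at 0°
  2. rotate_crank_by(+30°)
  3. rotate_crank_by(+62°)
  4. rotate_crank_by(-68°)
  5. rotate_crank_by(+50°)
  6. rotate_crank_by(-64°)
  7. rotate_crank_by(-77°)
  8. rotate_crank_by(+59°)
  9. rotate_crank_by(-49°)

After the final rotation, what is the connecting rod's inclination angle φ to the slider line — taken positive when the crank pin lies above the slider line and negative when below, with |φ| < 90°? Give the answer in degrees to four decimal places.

set_geometry: r = 44 mm, L = 165 mm, e = 19 mm; θ ← 0°
rotate_crank_by(+30°): θ ← 0° +30° = 30°
rotate_crank_by(+62°): θ ← 30° +62° = 92°
rotate_crank_by(-68°): θ ← 92° -68° = 24°
rotate_crank_by(+50°): θ ← 24° +50° = 74°
rotate_crank_by(-64°): θ ← 74° -64° = 10°
rotate_crank_by(-77°): θ ← 10° -77° = -67°
rotate_crank_by(+59°): θ ← -67° +59° = -8°
rotate_crank_by(-49°): θ ← -8° -49° = -57°
crank pin P = (r cos θ, r sin θ) = (23.964118, -36.901505)
h = r sin θ − e = -36.901505 − 19 = -55.901505
sin φ = h / L = -55.901505 / 165 = -0.33879700
φ = arcsin(-0.33879700) = -19.803598°

-19.8036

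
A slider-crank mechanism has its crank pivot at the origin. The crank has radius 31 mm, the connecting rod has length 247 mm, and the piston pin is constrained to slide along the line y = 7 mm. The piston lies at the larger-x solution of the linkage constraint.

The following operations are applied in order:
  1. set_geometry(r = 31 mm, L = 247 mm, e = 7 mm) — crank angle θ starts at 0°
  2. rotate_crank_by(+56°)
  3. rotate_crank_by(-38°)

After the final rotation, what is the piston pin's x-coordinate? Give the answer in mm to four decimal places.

276.4693

set_geometry: r = 31 mm, L = 247 mm, e = 7 mm; θ ← 0°
rotate_crank_by(+56°): θ ← 0° +56° = 56°
rotate_crank_by(-38°): θ ← 56° -38° = 18°
crank pin P = (r cos θ, r sin θ) = (29.482752, 9.579527)
h = r sin θ − e = 9.579527 − 7 = 2.579527
x = r cos θ + √(L² − h²) = 29.482752 + √(61009.0 − 6.6540) = 29.482752 + 246.986530 = 276.469282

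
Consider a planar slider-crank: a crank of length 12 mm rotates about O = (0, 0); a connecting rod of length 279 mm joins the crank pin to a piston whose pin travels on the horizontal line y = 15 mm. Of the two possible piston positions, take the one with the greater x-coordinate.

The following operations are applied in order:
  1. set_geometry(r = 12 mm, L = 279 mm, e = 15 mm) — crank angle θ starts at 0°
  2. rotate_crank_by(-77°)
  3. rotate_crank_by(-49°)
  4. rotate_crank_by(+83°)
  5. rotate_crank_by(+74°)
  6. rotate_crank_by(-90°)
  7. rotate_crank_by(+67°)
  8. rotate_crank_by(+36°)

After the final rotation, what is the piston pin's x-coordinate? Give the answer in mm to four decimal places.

set_geometry: r = 12 mm, L = 279 mm, e = 15 mm; θ ← 0°
rotate_crank_by(-77°): θ ← 0° -77° = -77°
rotate_crank_by(-49°): θ ← -77° -49° = -126°
rotate_crank_by(+83°): θ ← -126° +83° = -43°
rotate_crank_by(+74°): θ ← -43° +74° = 31°
rotate_crank_by(-90°): θ ← 31° -90° = -59°
rotate_crank_by(+67°): θ ← -59° +67° = 8°
rotate_crank_by(+36°): θ ← 8° +36° = 44°
crank pin P = (r cos θ, r sin θ) = (8.632078, 8.335900)
h = r sin θ − e = 8.335900 − 15 = -6.664100
x = r cos θ + √(L² − h²) = 8.632078 + √(77841.0 − 44.4102) = 8.632078 + 278.920400 = 287.552478

287.5525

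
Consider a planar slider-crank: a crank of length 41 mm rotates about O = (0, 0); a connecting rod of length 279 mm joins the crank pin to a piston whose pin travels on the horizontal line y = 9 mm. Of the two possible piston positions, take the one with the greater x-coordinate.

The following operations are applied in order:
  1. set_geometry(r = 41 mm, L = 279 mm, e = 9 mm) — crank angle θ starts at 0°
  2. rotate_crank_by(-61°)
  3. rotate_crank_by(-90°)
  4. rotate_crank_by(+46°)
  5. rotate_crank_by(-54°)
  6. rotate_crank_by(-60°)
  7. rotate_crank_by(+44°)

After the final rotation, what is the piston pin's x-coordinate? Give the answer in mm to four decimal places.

237.8726

set_geometry: r = 41 mm, L = 279 mm, e = 9 mm; θ ← 0°
rotate_crank_by(-61°): θ ← 0° -61° = -61°
rotate_crank_by(-90°): θ ← -61° -90° = -151°
rotate_crank_by(+46°): θ ← -151° +46° = -105°
rotate_crank_by(-54°): θ ← -105° -54° = -159°
rotate_crank_by(-60°): θ ← -159° -60° = -219°
rotate_crank_by(+44°): θ ← -219° +44° = -175°
crank pin P = (r cos θ, r sin θ) = (-40.843983, -3.573385)
h = r sin θ − e = -3.573385 − 9 = -12.573385
x = r cos θ + √(L² − h²) = -40.843983 + √(77841.0 − 158.0900) = -40.843983 + 278.716541 = 237.872558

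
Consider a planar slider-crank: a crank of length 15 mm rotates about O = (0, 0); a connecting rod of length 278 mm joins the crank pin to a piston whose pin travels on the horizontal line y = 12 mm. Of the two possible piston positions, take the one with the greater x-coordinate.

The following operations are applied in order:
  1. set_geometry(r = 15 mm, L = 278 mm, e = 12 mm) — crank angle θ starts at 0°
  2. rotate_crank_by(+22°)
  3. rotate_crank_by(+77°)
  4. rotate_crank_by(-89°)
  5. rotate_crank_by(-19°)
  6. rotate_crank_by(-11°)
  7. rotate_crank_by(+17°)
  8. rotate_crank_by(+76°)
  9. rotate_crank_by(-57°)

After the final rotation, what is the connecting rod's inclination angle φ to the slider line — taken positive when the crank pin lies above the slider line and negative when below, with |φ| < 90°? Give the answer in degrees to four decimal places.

set_geometry: r = 15 mm, L = 278 mm, e = 12 mm; θ ← 0°
rotate_crank_by(+22°): θ ← 0° +22° = 22°
rotate_crank_by(+77°): θ ← 22° +77° = 99°
rotate_crank_by(-89°): θ ← 99° -89° = 10°
rotate_crank_by(-19°): θ ← 10° -19° = -9°
rotate_crank_by(-11°): θ ← -9° -11° = -20°
rotate_crank_by(+17°): θ ← -20° +17° = -3°
rotate_crank_by(+76°): θ ← -3° +76° = 73°
rotate_crank_by(-57°): θ ← 73° -57° = 16°
crank pin P = (r cos θ, r sin θ) = (14.418925, 4.134560)
h = r sin θ − e = 4.134560 − 12 = -7.865440
sin φ = h / L = -7.865440 / 278 = -0.02829295
φ = arcsin(-0.02829295) = -1.621283°

-1.6213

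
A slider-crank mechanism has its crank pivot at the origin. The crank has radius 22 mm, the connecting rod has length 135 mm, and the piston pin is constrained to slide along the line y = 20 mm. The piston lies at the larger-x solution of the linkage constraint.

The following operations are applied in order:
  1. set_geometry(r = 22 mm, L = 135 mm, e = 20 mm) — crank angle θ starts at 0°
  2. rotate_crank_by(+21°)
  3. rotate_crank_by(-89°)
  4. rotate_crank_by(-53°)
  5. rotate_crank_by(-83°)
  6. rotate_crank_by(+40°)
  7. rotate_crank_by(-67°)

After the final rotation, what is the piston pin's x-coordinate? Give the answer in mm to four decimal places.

121.1237

set_geometry: r = 22 mm, L = 135 mm, e = 20 mm; θ ← 0°
rotate_crank_by(+21°): θ ← 0° +21° = 21°
rotate_crank_by(-89°): θ ← 21° -89° = -68°
rotate_crank_by(-53°): θ ← -68° -53° = -121°
rotate_crank_by(-83°): θ ← -121° -83° = -204°
rotate_crank_by(+40°): θ ← -204° +40° = -164°
rotate_crank_by(-67°): θ ← -164° -67° = -231°
crank pin P = (r cos θ, r sin θ) = (-13.845049, 17.097211)
h = r sin θ − e = 17.097211 − 20 = -2.902789
x = r cos θ + √(L² − h²) = -13.845049 + √(18225.0 − 8.4262) = -13.845049 + 134.968788 = 121.123740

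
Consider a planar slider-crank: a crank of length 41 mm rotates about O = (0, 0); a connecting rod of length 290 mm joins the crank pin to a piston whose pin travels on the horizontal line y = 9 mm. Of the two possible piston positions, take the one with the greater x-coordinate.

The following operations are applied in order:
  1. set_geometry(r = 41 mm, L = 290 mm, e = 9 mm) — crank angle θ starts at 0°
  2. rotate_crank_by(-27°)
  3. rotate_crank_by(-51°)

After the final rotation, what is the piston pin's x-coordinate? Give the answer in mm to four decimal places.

294.3369

set_geometry: r = 41 mm, L = 290 mm, e = 9 mm; θ ← 0°
rotate_crank_by(-27°): θ ← 0° -27° = -27°
rotate_crank_by(-51°): θ ← -27° -51° = -78°
crank pin P = (r cos θ, r sin θ) = (8.524379, -40.104052)
h = r sin θ − e = -40.104052 − 9 = -49.104052
x = r cos θ + √(L² − h²) = 8.524379 + √(84100.0 − 2411.2079) = 8.524379 + 285.812512 = 294.336891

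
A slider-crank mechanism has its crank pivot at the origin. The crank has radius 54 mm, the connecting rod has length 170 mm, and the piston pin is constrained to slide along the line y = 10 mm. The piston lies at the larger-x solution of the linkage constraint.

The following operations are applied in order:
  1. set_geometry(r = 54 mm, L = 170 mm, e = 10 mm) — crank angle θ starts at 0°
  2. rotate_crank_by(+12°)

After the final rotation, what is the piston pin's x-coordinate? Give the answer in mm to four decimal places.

222.8155

set_geometry: r = 54 mm, L = 170 mm, e = 10 mm; θ ← 0°
rotate_crank_by(+12°): θ ← 0° +12° = 12°
crank pin P = (r cos θ, r sin θ) = (52.819970, 11.227231)
h = r sin θ − e = 11.227231 − 10 = 1.227231
x = r cos θ + √(L² − h²) = 52.819970 + √(28900.0 − 1.5061) = 52.819970 + 169.995570 = 222.815541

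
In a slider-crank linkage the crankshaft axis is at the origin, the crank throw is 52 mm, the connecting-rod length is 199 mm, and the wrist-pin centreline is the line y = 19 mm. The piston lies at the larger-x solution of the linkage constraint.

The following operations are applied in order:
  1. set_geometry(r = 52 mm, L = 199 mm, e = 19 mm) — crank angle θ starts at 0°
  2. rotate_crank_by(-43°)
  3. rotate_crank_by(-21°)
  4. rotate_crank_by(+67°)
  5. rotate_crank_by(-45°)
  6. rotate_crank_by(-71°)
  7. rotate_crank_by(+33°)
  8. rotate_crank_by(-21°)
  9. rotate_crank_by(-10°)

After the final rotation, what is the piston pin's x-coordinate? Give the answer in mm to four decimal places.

168.5506

set_geometry: r = 52 mm, L = 199 mm, e = 19 mm; θ ← 0°
rotate_crank_by(-43°): θ ← 0° -43° = -43°
rotate_crank_by(-21°): θ ← -43° -21° = -64°
rotate_crank_by(+67°): θ ← -64° +67° = 3°
rotate_crank_by(-45°): θ ← 3° -45° = -42°
rotate_crank_by(-71°): θ ← -42° -71° = -113°
rotate_crank_by(+33°): θ ← -113° +33° = -80°
rotate_crank_by(-21°): θ ← -80° -21° = -101°
rotate_crank_by(-10°): θ ← -101° -10° = -111°
crank pin P = (r cos θ, r sin θ) = (-18.635133, -48.546182)
h = r sin θ − e = -48.546182 − 19 = -67.546182
x = r cos θ + √(L² − h²) = -18.635133 + √(39601.0 − 4562.4867) = -18.635133 + 187.185772 = 168.550639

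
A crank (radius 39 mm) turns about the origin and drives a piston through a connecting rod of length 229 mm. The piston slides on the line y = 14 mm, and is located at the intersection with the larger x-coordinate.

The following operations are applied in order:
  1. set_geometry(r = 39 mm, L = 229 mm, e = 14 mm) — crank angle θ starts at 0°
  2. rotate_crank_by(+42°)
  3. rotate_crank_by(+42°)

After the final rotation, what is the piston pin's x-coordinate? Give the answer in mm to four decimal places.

set_geometry: r = 39 mm, L = 229 mm, e = 14 mm; θ ← 0°
rotate_crank_by(+42°): θ ← 0° +42° = 42°
rotate_crank_by(+42°): θ ← 42° +42° = 84°
crank pin P = (r cos θ, r sin θ) = (4.076610, 38.786354)
h = r sin θ − e = 38.786354 − 14 = 24.786354
x = r cos θ + √(L² − h²) = 4.076610 + √(52441.0 − 614.3633) = 4.076610 + 227.654643 = 231.731253

231.7313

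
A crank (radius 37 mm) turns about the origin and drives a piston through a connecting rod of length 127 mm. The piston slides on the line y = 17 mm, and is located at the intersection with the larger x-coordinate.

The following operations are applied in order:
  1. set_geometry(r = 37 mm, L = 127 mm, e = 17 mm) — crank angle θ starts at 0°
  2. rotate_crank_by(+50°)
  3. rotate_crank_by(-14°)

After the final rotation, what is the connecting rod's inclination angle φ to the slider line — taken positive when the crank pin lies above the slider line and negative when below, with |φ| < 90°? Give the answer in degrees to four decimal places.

set_geometry: r = 37 mm, L = 127 mm, e = 17 mm; θ ← 0°
rotate_crank_by(+50°): θ ← 0° +50° = 50°
rotate_crank_by(-14°): θ ← 50° -14° = 36°
crank pin P = (r cos θ, r sin θ) = (29.933629, 21.748054)
h = r sin θ − e = 21.748054 − 17 = 4.748054
sin φ = h / L = 4.748054 / 127 = 0.03738625
φ = arcsin(0.03738625) = 2.142574°

2.1426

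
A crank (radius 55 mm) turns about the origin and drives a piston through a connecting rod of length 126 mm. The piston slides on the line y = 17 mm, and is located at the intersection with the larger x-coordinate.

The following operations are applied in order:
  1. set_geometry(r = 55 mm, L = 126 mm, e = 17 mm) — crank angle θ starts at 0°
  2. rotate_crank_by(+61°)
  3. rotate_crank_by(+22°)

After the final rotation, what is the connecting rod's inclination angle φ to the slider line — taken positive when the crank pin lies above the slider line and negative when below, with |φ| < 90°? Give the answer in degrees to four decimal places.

17.3575

set_geometry: r = 55 mm, L = 126 mm, e = 17 mm; θ ← 0°
rotate_crank_by(+61°): θ ← 0° +61° = 61°
rotate_crank_by(+22°): θ ← 61° +22° = 83°
crank pin P = (r cos θ, r sin θ) = (6.702814, 54.590038)
h = r sin θ − e = 54.590038 − 17 = 37.590038
sin φ = h / L = 37.590038 / 126 = 0.29833364
φ = arcsin(0.29833364) = 17.357545°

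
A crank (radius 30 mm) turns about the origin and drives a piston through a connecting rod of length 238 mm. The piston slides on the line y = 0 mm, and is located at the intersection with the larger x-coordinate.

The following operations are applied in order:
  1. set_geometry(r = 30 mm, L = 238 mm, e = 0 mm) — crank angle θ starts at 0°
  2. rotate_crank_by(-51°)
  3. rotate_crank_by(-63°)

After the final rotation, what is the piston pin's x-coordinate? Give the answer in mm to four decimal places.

224.2147

set_geometry: r = 30 mm, L = 238 mm, e = 0 mm; θ ← 0°
rotate_crank_by(-51°): θ ← 0° -51° = -51°
rotate_crank_by(-63°): θ ← -51° -63° = -114°
crank pin P = (r cos θ, r sin θ) = (-12.202099, -27.406364)
h = r sin θ − e = -27.406364 − 0 = -27.406364
x = r cos θ + √(L² − h²) = -12.202099 + √(56644.0 − 751.1088) = -12.202099 + 236.416774 = 224.214675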